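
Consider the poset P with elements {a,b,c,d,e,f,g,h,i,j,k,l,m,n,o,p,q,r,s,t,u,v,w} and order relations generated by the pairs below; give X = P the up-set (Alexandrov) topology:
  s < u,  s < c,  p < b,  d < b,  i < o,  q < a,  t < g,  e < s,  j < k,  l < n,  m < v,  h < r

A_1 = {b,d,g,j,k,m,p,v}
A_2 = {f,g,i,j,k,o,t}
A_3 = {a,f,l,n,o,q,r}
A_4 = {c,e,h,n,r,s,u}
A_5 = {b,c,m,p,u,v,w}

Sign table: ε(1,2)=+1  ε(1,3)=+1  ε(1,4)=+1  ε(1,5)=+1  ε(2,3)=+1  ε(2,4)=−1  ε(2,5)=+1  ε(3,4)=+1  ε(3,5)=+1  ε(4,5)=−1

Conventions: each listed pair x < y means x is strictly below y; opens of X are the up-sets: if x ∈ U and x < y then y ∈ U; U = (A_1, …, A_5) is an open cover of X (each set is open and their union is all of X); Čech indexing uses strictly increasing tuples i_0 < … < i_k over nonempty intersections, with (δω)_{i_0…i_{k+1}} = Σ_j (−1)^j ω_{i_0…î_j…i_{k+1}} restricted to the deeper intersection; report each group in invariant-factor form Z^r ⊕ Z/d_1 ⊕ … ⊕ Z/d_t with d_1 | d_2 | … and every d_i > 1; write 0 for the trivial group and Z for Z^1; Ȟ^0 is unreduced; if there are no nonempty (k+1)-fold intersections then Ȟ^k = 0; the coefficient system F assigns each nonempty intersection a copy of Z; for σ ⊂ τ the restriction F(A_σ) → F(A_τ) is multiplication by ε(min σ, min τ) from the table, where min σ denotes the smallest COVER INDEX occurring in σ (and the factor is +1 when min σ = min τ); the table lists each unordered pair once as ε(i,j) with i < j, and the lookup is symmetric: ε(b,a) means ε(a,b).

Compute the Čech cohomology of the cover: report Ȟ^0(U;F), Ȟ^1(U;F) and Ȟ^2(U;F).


Ȟ^0(U;F) ≅ 0, Ȟ^1(U;F) ≅ Z/2, Ȟ^2(U;F) ≅ 0

nonempty overlaps:
  A12={g,j,k} A15={b,m,p,v} A23={f,o} A34={n,r} A45={c,u}
C dims 5,5; δ0: rk 5, SNF 1^4·2
degree 0: 5−5−0 = 0 → Ȟ^0 ≅ 0
degree 1: 5−0−5 = 0 plus torsion [2] → Ȟ^1 ≅ Z/2
degree 2: 0−0−0 = 0 → Ȟ^2 ≅ 0


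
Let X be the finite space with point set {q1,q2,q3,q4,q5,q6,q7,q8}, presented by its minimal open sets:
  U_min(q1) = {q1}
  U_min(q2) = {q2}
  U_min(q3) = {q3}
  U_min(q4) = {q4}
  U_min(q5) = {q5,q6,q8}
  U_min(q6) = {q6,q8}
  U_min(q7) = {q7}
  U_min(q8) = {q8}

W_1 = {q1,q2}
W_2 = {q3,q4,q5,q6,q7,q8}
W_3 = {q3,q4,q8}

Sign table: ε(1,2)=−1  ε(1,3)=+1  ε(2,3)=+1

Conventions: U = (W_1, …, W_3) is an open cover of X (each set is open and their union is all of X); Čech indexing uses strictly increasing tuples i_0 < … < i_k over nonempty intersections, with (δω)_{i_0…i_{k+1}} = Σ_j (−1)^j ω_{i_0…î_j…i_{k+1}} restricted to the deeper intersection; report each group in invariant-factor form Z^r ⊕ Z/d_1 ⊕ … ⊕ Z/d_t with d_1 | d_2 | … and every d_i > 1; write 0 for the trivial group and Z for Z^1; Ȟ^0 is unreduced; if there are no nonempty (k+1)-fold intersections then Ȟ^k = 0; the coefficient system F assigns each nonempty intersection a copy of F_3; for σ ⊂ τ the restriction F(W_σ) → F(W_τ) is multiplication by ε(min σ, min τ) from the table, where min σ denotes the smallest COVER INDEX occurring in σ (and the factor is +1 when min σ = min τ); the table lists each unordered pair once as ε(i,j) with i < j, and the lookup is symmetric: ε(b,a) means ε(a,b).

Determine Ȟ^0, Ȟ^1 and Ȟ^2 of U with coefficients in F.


nerve simplices:
  W23={q3,q4,q8}
C dims 3,1; δ0: rk_F3 1
degree 0: 3−1−0 = 2 → Ȟ^0 ≅ Z/3 ⊕ Z/3
degree 1: 1−0−1 = 0 → Ȟ^1 ≅ 0
degree 2: 0−0−0 = 0 → Ȟ^2 ≅ 0

Ȟ^0(U;F) ≅ Z/3 ⊕ Z/3,  Ȟ^1(U;F) ≅ 0,  Ȟ^2(U;F) ≅ 0


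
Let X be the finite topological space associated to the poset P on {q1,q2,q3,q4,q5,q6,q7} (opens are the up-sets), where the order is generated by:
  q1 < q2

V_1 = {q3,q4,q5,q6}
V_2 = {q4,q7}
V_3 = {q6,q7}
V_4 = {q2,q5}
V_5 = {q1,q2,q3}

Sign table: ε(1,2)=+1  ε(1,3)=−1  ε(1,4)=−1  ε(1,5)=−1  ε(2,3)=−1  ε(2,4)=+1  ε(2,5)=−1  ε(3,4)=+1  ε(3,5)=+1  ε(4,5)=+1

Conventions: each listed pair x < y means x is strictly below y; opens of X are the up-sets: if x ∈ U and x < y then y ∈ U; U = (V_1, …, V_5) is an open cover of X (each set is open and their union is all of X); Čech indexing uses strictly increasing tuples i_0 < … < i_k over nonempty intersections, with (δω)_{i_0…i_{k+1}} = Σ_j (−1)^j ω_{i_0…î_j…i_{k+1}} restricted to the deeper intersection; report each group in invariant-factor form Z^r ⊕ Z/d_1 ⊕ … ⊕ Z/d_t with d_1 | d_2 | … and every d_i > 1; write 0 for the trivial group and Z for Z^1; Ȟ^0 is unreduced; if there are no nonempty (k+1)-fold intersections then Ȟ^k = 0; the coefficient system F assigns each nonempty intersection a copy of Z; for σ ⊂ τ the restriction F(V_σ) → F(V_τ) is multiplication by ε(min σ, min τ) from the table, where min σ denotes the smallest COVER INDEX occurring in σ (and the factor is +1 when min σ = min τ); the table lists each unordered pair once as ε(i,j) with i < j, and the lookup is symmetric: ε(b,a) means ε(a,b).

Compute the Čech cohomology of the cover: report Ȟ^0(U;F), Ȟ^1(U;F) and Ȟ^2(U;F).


Ȟ^0 = Z, Ȟ^1 = Z^2, Ȟ^2 = 0

nerve simplices:
  V12={q4} V13={q6} V14={q5} V15={q3} V23={q7} V45={q2}
C dims 5,6; δ0: rk 4, SNF 1^4
degree 0: 5−4−0 = 1 → Ȟ^0 ≅ Z
degree 1: 6−0−4 = 2 → Ȟ^1 ≅ Z^2
degree 2: 0−0−0 = 0 → Ȟ^2 ≅ 0


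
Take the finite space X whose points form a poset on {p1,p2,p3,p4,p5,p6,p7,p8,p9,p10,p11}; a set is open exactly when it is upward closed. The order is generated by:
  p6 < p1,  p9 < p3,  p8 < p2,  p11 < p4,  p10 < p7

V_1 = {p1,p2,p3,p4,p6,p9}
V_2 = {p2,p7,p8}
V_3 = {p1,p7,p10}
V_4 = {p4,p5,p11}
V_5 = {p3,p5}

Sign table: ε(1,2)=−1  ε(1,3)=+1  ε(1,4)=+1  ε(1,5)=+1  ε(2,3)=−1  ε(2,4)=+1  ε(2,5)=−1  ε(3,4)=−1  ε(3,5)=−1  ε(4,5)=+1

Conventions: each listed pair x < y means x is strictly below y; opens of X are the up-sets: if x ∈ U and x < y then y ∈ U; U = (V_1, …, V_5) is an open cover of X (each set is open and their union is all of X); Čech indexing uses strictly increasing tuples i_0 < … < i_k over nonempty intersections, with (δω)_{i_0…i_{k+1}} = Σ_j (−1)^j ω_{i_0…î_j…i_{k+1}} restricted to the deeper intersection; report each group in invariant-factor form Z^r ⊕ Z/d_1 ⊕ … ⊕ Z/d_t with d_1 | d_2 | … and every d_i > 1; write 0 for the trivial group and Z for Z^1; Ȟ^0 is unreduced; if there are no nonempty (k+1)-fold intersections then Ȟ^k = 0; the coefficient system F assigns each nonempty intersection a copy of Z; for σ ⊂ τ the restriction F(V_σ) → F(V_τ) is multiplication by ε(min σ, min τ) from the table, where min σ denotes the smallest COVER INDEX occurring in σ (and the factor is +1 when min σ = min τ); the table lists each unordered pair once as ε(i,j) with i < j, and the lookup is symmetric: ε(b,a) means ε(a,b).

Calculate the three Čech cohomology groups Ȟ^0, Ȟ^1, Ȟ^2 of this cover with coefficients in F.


Ȟ^0 = Z, Ȟ^1 = Z^2 and Ȟ^2 = 0

intersection data:
  V12={p2} V13={p1} V14={p4} V15={p3} V23={p7} V45={p5}
C dims 5,6; δ0: rk 4, SNF 1^4
Ȟ^0 = (5 − 4) − 0 = 1, so Ȟ^0 ≅ Z
Ȟ^1 = (6 − 0) − 4 = 2, so Ȟ^1 ≅ Z^2
Ȟ^2 = (0 − 0) − 0 = 0, so Ȟ^2 ≅ 0


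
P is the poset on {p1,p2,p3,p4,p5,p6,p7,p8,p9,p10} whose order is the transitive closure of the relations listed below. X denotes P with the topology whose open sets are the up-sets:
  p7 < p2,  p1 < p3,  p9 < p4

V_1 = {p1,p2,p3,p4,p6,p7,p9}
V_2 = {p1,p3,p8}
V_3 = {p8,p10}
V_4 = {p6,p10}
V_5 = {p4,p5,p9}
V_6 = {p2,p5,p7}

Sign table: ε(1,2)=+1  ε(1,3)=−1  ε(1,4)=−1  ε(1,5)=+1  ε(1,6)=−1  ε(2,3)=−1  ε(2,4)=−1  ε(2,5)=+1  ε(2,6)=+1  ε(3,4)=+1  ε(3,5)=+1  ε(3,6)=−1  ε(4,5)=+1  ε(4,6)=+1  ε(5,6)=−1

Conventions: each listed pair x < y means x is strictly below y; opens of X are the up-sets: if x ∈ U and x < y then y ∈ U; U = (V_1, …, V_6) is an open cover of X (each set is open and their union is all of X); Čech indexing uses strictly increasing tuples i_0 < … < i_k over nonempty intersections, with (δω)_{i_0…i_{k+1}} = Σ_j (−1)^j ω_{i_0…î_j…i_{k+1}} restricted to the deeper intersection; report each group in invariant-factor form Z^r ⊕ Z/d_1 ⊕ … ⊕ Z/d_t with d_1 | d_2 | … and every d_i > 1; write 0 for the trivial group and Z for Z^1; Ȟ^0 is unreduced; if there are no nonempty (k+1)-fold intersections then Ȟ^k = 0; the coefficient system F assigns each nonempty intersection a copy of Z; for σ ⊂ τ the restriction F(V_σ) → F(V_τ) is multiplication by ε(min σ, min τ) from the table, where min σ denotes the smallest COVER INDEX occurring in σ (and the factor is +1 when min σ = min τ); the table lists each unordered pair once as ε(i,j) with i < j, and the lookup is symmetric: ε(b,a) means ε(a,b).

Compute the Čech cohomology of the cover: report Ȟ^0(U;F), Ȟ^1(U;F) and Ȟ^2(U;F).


nerve of the cover:
  V12={p1,p3} V14={p6} V15={p4,p9} V16={p2,p7} V23={p8} V34={p10} V56={p5}
C dims 6,7; δ0: rk 5, SNF 1^5
Ȟ^0 = (6 − 5) − 0 = 1, so Ȟ^0 ≅ Z
Ȟ^1 = (7 − 0) − 5 = 2, so Ȟ^1 ≅ Z^2
Ȟ^2 = (0 − 0) − 0 = 0, so Ȟ^2 ≅ 0

Ȟ^0 = Z,  Ȟ^1 = Z^2,  Ȟ^2 = 0


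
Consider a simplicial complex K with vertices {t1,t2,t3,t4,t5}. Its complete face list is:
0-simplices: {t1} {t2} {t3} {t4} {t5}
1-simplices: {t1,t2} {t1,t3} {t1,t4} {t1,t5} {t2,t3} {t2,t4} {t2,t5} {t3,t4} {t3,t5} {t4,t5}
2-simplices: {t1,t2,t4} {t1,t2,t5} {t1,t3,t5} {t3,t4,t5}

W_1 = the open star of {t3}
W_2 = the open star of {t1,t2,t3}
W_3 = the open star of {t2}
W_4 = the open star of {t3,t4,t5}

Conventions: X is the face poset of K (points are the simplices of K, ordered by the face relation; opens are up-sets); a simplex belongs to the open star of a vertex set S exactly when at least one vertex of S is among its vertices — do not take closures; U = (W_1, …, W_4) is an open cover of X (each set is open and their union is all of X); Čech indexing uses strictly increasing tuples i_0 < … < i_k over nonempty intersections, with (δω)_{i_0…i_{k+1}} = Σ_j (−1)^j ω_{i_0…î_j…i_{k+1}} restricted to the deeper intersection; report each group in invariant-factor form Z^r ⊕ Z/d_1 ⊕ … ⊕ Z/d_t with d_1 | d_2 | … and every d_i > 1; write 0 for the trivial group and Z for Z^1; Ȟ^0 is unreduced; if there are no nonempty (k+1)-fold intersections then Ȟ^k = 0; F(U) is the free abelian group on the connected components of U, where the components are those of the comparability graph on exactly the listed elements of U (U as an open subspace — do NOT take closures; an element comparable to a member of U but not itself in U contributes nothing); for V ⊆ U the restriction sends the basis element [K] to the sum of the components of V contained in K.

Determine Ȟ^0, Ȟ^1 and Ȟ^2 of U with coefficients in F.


Ȟ^0 = Z, Ȟ^1 = Z, Ȟ^2 = 0

nonempty intersections:
  W1={{t3},{t1,t3},{t2,t3},{t3,t4},{t3,t5},{t1,t3,t5},{t3,t4,t5}} W2={{t1},{t2},{t3},{t1,t2},{t1,t3},{t1,t4},{t1,t5},{t2,t3},{t2,t4},{t2,t5},{t3,t4},{t3,t5},{t1,t2,t4},{t1,t2,t5},{t1,t3,t5},{t3,t4,t5}} W3={{t2},{t1,t2},{t2,t3},{t2,t4},{t2,t5},{t1,t2,t4},{t1,t2,t5}} W4={{t3},{t4},{t5},{t1,t3},{t1,t4},{t1,t5},{t2,t3},{t2,t4},{t2,t5},{t3,t4},{t3,t5},{t4,t5},{t1,t2,t4},{t1,t2,t5},{t1,t3,t5},{t3,t4,t5}}
  W12={{t3},{t1,t3},{t2,t3},{t3,t4},{t3,t5},{t1,t3,t5},{t3,t4,t5}} W13={{t2,t3}} W14={{t3},{t1,t3},{t2,t3},{t3,t4},{t3,t5},{t1,t3,t5},{t3,t4,t5}} W23={{t2},{t1,t2},{t2,t3},{t2,t4},{t2,t5},{t1,t2,t4},{t1,t2,t5}} W24={{t3},{t1,t3},{t1,t4},{t1,t5},{t2,t3},{t2,t4},{t2,t5},{t3,t4},{t3,t5},{t1,t2,t4},{t1,t2,t5},{t1,t3,t5},{t3,t4,t5}} W34={{t2,t3},{t2,t4},{t2,t5},{t1,t2,t4},{t1,t2,t5}}
  W123={{t2,t3}} W124={{t3},{t1,t3},{t2,t3},{t3,t4},{t3,t5},{t1,t3,t5},{t3,t4,t5}} W134={{t2,t3}} W234={{t2,t3},{t2,t4},{t2,t5},{t1,t2,t4},{t1,t2,t5}}
  W1234={{t2,t3}}
components per intersection:
  W1: {{t3},{t1,t3},{t2,t3},{t3,t4},{t3,t5},{t1,t3,t5},{t3,t4,t5}}
  W2: {{t1},{t2},{t3},{t1,t2},{t1,t3},{t1,t4},{t1,t5},{t2,t3},{t2,t4},{t2,t5},{t3,t4},{t3,t5},{t1,t2,t4},{t1,t2,t5},{t1,t3,t5},{t3,t4,t5}}
  W3: {{t2},{t1,t2},{t2,t3},{t2,t4},{t2,t5},{t1,t2,t4},{t1,t2,t5}}
  W4: {{t3},{t4},{t5},{t1,t3},{t1,t4},{t1,t5},{t2,t3},{t2,t4},{t2,t5},{t3,t4},{t3,t5},{t4,t5},{t1,t2,t4},{t1,t2,t5},{t1,t3,t5},{t3,t4,t5}}
  W12: {{t3},{t1,t3},{t2,t3},{t3,t4},{t3,t5},{t1,t3,t5},{t3,t4,t5}}
  W13: {{t2,t3}}
  W14: {{t3},{t1,t3},{t2,t3},{t3,t4},{t3,t5},{t1,t3,t5},{t3,t4,t5}}
  W23: {{t2},{t1,t2},{t2,t3},{t2,t4},{t2,t5},{t1,t2,t4},{t1,t2,t5}}
  W24: {{t3},{t1,t3},{t1,t5},{t2,t3},{t2,t5},{t3,t4},{t3,t5},{t1,t2,t5},{t1,t3,t5},{t3,t4,t5}} {{t1,t4},{t2,t4},{t1,t2,t4}}
  W34: {{t2,t3}} {{t2,t4},{t1,t2,t4}} {{t2,t5},{t1,t2,t5}}
  W123: {{t2,t3}}
  W124: {{t3},{t1,t3},{t2,t3},{t3,t4},{t3,t5},{t1,t3,t5},{t3,t4,t5}}
  W134: {{t2,t3}}
  W234: {{t2,t3}} {{t2,t4},{t1,t2,t4}} {{t2,t5},{t1,t2,t5}}
  W1234: {{t2,t3}}
C dims 4,9,6,1; δ0: rk 3, SNF 1^3; δ1: rk 5, SNF 1^5; δ2: rk 1, SNF 1^1
Ȟ^0: (4−3)−0=1 ⇒ Z
Ȟ^1: (9−5)−3=1 ⇒ Z
Ȟ^2: (6−1)−5=0 ⇒ 0


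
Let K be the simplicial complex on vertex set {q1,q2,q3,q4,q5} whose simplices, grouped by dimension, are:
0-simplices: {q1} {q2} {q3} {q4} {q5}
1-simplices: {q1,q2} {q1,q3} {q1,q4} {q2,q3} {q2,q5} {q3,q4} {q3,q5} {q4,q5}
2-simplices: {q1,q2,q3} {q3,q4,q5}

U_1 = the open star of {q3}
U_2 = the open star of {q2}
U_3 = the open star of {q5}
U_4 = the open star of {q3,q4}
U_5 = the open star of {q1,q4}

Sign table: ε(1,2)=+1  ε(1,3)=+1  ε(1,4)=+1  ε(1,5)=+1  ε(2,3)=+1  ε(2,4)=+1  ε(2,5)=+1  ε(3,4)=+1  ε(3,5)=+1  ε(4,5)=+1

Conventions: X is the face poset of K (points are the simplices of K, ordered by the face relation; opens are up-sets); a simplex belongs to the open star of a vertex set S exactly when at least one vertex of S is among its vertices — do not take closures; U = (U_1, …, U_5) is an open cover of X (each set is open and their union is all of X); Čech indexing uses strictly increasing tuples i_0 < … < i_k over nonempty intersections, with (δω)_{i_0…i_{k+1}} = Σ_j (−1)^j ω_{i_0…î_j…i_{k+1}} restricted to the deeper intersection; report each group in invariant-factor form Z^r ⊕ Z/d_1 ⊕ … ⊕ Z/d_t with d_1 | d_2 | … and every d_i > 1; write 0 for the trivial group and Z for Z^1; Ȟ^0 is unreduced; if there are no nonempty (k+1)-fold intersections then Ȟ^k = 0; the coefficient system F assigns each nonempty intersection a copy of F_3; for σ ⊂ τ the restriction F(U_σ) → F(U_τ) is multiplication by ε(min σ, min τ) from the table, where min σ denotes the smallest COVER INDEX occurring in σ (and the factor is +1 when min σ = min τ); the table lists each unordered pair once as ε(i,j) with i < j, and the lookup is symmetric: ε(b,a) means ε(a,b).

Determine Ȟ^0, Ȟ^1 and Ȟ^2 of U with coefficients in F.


Ȟ^0 ≅ Z/3; Ȟ^1 ≅ Z/3; Ȟ^2 ≅ 0

nerve of the cover:
  U1={{q3},{q1,q3},{q2,q3},{q3,q4},{q3,q5},{q1,q2,q3},{q3,q4,q5}} U2={{q2},{q1,q2},{q2,q3},{q2,q5},{q1,q2,q3}} U3={{q5},{q2,q5},{q3,q5},{q4,q5},{q3,q4,q5}} U4={{q3},{q4},{q1,q3},{q1,q4},{q2,q3},{q3,q4},{q3,q5},{q4,q5},{q1,q2,q3},{q3,q4,q5}} U5={{q1},{q4},{q1,q2},{q1,q3},{q1,q4},{q3,q4},{q4,q5},{q1,q2,q3},{q3,q4,q5}}
  U12={{q2,q3},{q1,q2,q3}} U13={{q3,q5},{q3,q4,q5}} U14={{q3},{q1,q3},{q2,q3},{q3,q4},{q3,q5},{q1,q2,q3},{q3,q4,q5}} U15={{q1,q3},{q3,q4},{q1,q2,q3},{q3,q4,q5}} U23={{q2,q5}} U24={{q2,q3},{q1,q2,q3}} U25={{q1,q2},{q1,q2,q3}} U34={{q3,q5},{q4,q5},{q3,q4,q5}} U35={{q4,q5},{q3,q4,q5}} U45={{q4},{q1,q3},{q1,q4},{q3,q4},{q4,q5},{q1,q2,q3},{q3,q4,q5}}
  U124={{q2,q3},{q1,q2,q3}} U125={{q1,q2,q3}} U134={{q3,q5},{q3,q4,q5}} U135={{q3,q4,q5}} U145={{q1,q3},{q3,q4},{q1,q2,q3},{q3,q4,q5}} U245={{q1,q2,q3}} U345={{q4,q5},{q3,q4,q5}}
  U1245={{q1,q2,q3}} U1345={{q3,q4,q5}}
C dims 5,10,7,2; δ0: rk_F3 4; δ1: rk_F3 5; δ2: rk_F3 2
Ȟ^0 = (5 − 4) − 0 = 1, so Ȟ^0 ≅ Z/3
Ȟ^1 = (10 − 5) − 4 = 1, so Ȟ^1 ≅ Z/3
Ȟ^2 = (7 − 2) − 5 = 0, so Ȟ^2 ≅ 0


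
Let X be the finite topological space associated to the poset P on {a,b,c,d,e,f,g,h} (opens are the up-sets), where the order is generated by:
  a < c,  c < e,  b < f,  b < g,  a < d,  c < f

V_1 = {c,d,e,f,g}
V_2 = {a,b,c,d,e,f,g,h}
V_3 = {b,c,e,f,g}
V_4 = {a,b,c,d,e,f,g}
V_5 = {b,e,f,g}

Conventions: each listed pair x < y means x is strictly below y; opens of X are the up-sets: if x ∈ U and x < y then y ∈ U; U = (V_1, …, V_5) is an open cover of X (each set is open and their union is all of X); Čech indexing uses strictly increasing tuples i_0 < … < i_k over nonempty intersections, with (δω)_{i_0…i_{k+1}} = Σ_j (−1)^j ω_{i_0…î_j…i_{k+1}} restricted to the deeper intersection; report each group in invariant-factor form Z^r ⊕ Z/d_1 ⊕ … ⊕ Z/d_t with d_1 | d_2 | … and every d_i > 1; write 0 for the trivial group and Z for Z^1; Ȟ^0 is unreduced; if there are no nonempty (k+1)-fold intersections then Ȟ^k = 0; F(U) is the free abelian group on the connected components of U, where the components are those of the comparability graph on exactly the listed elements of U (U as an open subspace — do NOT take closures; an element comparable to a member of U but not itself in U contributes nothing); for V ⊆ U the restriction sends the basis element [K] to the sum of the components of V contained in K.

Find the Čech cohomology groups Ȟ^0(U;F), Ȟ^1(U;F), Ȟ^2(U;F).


cover nerve:
  V12={c,d,e,f,g} V13={c,e,f,g} V14={c,d,e,f,g} V15={e,f,g} V23={b,c,e,f,g} V24={a,b,c,d,e,f,g} V25={b,e,f,g} V34={b,c,e,f,g} V35={b,e,f,g} V45={b,e,f,g}
  V123={c,e,f,g} V124={c,d,e,f,g} V125={e,f,g} V134={c,e,f,g} V135={e,f,g} V145={e,f,g} V234={b,c,e,f,g} V235={b,e,f,g} V245={b,e,f,g} V345={b,e,f,g}
  V1234={c,e,f,g} V1235={e,f,g} V1245={e,f,g} V1345={e,f,g} V2345={b,e,f,g}
  V12345={e,f,g}
components per intersection:
  V1: {c,e,f} {d} {g}
  V2: {a,b,c,d,e,f,g} {h}
  V3: {b,c,e,f,g}
  V4: {a,b,c,d,e,f,g}
  V5: {b,f,g} {e}
  V12: {c,e,f} {d} {g}
  V13: {c,e,f} {g}
  V14: {c,e,f} {d} {g}
  V15: {e} {f} {g}
  V23: {b,c,e,f,g}
  V24: {a,b,c,d,e,f,g}
  V25: {b,f,g} {e}
  V34: {b,c,e,f,g}
  V35: {b,f,g} {e}
  V45: {b,f,g} {e}
  V123: {c,e,f} {g}
  V124: {c,e,f} {d} {g}
  V125: {e} {f} {g}
  V134: {c,e,f} {g}
  V135: {e} {f} {g}
  V145: {e} {f} {g}
  V234: {b,c,e,f,g}
  V235: {b,f,g} {e}
  V245: {b,f,g} {e}
  V345: {b,f,g} {e}
  V1234: {c,e,f} {g}
  V1235: {e} {f} {g}
  V1245: {e} {f} {g}
  V1345: {e} {f} {g}
  V2345: {b,f,g} {e}
  V12345: {e} {f} {g}
C dims 9,20,23,13; δ0: rk 7, SNF 1^7; δ1: rk 13, SNF 1^13; δ2: rk 10, SNF 1^10
Ȟ^0: (9−7)−0=2 ⇒ Z^2
Ȟ^1: (20−13)−7=0 ⇒ 0
Ȟ^2: (23−10)−13=0 ⇒ 0

Ȟ^0(U;F) ≅ Z^2; Ȟ^1(U;F) ≅ 0; Ȟ^2(U;F) ≅ 0


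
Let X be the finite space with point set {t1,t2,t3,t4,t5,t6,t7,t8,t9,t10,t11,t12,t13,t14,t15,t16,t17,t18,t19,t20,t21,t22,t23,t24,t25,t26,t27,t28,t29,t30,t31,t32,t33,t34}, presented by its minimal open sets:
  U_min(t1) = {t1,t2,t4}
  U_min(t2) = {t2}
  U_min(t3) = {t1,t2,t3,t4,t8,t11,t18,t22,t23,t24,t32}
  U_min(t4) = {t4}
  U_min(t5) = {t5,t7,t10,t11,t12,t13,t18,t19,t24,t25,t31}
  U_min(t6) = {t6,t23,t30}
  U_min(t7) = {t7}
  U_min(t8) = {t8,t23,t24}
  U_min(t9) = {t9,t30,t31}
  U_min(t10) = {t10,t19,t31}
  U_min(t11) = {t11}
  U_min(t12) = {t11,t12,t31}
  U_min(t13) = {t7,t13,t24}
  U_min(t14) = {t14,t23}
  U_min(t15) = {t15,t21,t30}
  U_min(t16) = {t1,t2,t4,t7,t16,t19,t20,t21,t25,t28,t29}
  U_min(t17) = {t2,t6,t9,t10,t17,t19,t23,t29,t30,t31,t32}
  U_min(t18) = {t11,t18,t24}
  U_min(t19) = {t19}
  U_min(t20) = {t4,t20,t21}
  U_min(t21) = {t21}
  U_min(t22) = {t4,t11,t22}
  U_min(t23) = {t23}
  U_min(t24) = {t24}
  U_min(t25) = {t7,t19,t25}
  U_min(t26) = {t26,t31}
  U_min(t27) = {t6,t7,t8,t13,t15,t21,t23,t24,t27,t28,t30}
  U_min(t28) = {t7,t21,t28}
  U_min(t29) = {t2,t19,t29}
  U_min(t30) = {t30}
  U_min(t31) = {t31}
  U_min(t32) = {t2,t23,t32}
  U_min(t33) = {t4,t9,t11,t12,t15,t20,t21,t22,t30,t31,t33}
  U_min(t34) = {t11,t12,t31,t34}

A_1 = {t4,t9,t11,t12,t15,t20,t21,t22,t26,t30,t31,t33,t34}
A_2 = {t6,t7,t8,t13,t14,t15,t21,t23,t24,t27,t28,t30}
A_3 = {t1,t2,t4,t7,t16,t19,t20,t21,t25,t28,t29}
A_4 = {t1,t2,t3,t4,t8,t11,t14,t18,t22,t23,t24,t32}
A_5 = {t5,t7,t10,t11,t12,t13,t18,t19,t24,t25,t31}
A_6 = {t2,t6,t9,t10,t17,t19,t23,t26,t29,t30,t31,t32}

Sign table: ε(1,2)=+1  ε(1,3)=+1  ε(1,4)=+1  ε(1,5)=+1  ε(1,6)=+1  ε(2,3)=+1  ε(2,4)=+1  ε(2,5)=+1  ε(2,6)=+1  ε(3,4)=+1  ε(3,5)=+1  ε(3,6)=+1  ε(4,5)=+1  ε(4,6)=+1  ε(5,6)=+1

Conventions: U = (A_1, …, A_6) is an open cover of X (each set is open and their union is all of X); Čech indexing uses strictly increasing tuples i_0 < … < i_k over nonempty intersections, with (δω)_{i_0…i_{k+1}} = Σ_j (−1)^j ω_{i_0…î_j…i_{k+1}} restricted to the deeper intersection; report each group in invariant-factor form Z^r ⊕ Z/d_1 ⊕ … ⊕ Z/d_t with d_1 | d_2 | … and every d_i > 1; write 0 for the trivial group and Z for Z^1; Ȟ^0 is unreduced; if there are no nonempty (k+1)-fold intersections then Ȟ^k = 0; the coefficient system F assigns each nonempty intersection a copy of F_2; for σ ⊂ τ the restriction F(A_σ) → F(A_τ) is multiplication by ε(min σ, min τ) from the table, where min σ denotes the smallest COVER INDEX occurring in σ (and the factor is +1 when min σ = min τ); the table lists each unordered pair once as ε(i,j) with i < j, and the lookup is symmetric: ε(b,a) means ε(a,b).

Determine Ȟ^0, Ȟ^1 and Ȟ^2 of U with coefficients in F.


Ȟ^0 = Z/2,  Ȟ^1 = Z/2,  Ȟ^2 = Z/2

nonempty overlaps:
  A12={t15,t21,t30} A13={t4,t20,t21} A14={t4,t11,t22} A15={t11,t12,t31} A16={t9,t26,t30,t31} A23={t7,t21,t28} A24={t8,t14,t23,t24} A25={t7,t13,t24} A26={t6,t23,t30} A34={t1,t2,t4} A35={t7,t19,t25} A36={t2,t19,t29} A45={t11,t18,t24} A46={t2,t23,t32} A56={t10,t19,t31}
  A123={t21} A126={t30} A134={t4} A145={t11} A156={t31} A235={t7} A245={t24} A246={t23} A346={t2} A356={t19}
C dims 6,15,10; δ0: rk_F2 5; δ1: rk_F2 9
degree 0: 6−5−0 = 1 → Ȟ^0 ≅ Z/2
degree 1: 15−9−5 = 1 → Ȟ^1 ≅ Z/2
degree 2: 10−0−9 = 1 → Ȟ^2 ≅ Z/2


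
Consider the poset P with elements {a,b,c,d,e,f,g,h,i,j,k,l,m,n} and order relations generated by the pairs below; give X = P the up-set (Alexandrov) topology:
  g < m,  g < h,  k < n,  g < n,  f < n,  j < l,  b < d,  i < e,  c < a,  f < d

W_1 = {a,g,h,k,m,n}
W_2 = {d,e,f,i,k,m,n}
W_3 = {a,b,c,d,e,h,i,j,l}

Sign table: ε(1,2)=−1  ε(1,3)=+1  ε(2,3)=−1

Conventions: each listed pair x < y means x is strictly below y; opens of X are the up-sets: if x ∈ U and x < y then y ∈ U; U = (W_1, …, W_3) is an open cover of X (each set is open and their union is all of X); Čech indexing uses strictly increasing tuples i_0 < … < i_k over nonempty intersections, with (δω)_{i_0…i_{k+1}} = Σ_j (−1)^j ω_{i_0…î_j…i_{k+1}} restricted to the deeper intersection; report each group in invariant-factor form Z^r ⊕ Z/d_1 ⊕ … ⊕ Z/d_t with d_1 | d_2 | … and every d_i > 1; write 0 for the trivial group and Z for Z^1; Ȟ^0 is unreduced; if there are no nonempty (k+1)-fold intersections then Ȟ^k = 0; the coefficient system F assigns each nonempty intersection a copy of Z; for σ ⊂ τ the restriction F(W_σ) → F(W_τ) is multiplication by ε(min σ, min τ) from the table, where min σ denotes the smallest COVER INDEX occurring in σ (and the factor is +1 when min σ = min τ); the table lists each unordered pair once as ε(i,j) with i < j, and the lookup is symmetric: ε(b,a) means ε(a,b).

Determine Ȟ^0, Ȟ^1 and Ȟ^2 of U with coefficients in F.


nonempty intersections:
  W12={k,m,n} W13={a,h} W23={d,e,i}
C dims 3,3; δ0: rk 2, SNF 1^2
Ȟ^0: (3−2)−0=1 ⇒ Z
Ȟ^1: (3−0)−2=1 ⇒ Z
Ȟ^2: (0−0)−0=0 ⇒ 0

Ȟ^0 = Z, Ȟ^1 = Z and Ȟ^2 = 0


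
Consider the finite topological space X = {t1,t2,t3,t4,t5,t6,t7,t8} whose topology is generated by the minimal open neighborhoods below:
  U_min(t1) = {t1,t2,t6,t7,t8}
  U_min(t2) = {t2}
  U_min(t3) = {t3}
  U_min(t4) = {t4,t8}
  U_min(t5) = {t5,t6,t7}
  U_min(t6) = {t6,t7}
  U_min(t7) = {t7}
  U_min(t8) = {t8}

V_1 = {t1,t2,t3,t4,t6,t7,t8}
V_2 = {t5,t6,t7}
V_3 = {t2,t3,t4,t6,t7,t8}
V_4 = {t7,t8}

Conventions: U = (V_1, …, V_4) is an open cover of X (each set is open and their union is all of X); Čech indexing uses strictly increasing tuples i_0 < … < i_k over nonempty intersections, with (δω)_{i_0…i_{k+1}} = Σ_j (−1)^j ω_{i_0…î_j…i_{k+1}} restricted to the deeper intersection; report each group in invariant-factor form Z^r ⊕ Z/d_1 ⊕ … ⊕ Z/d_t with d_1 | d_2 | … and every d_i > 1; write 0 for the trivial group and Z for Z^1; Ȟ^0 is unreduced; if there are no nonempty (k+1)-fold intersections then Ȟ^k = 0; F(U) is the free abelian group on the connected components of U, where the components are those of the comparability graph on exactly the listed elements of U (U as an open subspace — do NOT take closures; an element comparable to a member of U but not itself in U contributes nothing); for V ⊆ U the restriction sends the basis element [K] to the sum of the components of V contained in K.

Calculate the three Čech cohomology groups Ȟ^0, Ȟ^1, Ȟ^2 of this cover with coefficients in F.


nerve simplices:
  V12={t6,t7} V13={t2,t3,t4,t6,t7,t8} V14={t7,t8} V23={t6,t7} V24={t7} V34={t7,t8}
  V123={t6,t7} V124={t7} V134={t7,t8} V234={t7}
  V1234={t7}
components per intersection:
  V1: {t1,t2,t4,t6,t7,t8} {t3}
  V2: {t5,t6,t7}
  V3: {t2} {t3} {t4,t8} {t6,t7}
  V4: {t7} {t8}
  V12: {t6,t7}
  V13: {t2} {t3} {t4,t8} {t6,t7}
  V14: {t7} {t8}
  V23: {t6,t7}
  V24: {t7}
  V34: {t7} {t8}
  V123: {t6,t7}
  V124: {t7}
  V134: {t7} {t8}
  V234: {t7}
  V1234: {t7}
C dims 9,11,5,1; δ0: rk 7, SNF 1^7; δ1: rk 4, SNF 1^4; δ2: rk 1, SNF 1^1
degree 0: 9−7−0 = 2 → Ȟ^0 ≅ Z^2
degree 1: 11−4−7 = 0 → Ȟ^1 ≅ 0
degree 2: 5−1−4 = 0 → Ȟ^2 ≅ 0

Ȟ^0 ≅ Z^2, Ȟ^1 ≅ 0 and Ȟ^2 ≅ 0


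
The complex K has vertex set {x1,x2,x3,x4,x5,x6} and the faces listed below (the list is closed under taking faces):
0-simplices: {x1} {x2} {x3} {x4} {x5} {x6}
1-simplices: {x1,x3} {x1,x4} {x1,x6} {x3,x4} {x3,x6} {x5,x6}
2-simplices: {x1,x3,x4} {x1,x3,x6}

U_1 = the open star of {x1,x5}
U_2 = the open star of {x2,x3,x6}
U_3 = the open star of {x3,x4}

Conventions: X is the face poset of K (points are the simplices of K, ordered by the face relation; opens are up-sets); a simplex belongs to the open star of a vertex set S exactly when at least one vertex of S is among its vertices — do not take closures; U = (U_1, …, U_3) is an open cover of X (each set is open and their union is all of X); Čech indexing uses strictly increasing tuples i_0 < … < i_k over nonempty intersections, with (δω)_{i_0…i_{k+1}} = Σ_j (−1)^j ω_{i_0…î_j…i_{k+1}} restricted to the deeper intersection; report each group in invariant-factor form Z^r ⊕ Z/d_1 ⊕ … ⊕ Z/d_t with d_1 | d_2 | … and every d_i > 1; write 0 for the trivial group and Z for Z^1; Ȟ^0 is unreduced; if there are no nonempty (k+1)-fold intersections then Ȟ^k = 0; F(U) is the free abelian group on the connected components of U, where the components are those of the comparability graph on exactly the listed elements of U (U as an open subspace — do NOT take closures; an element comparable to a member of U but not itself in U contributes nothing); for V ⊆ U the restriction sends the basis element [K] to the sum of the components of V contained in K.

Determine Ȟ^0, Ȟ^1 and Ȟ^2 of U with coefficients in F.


Ȟ^0 = Z^2,  Ȟ^1 = 0,  Ȟ^2 = 0

intersection data:
  U1={{x1},{x5},{x1,x3},{x1,x4},{x1,x6},{x5,x6},{x1,x3,x4},{x1,x3,x6}} U2={{x2},{x3},{x6},{x1,x3},{x1,x6},{x3,x4},{x3,x6},{x5,x6},{x1,x3,x4},{x1,x3,x6}} U3={{x3},{x4},{x1,x3},{x1,x4},{x3,x4},{x3,x6},{x1,x3,x4},{x1,x3,x6}}
  U12={{x1,x3},{x1,x6},{x5,x6},{x1,x3,x4},{x1,x3,x6}} U13={{x1,x3},{x1,x4},{x1,x3,x4},{x1,x3,x6}} U23={{x3},{x1,x3},{x3,x4},{x3,x6},{x1,x3,x4},{x1,x3,x6}}
  U123={{x1,x3},{x1,x3,x4},{x1,x3,x6}}
components per intersection:
  U1: {{x1},{x1,x3},{x1,x4},{x1,x6},{x1,x3,x4},{x1,x3,x6}} {{x5},{x5,x6}}
  U2: {{x2}} {{x3},{x6},{x1,x3},{x1,x6},{x3,x4},{x3,x6},{x5,x6},{x1,x3,x4},{x1,x3,x6}}
  U3: {{x3},{x4},{x1,x3},{x1,x4},{x3,x4},{x3,x6},{x1,x3,x4},{x1,x3,x6}}
  U12: {{x1,x3},{x1,x6},{x1,x3,x4},{x1,x3,x6}} {{x5,x6}}
  U13: {{x1,x3},{x1,x4},{x1,x3,x4},{x1,x3,x6}}
  U23: {{x3},{x1,x3},{x3,x4},{x3,x6},{x1,x3,x4},{x1,x3,x6}}
  U123: {{x1,x3},{x1,x3,x4},{x1,x3,x6}}
C dims 5,4,1; δ0: rk 3, SNF 1^3; δ1: rk 1, SNF 1^1
Ȟ^0 = (5 − 3) − 0 = 2, so Ȟ^0 ≅ Z^2
Ȟ^1 = (4 − 1) − 3 = 0, so Ȟ^1 ≅ 0
Ȟ^2 = (1 − 0) − 1 = 0, so Ȟ^2 ≅ 0


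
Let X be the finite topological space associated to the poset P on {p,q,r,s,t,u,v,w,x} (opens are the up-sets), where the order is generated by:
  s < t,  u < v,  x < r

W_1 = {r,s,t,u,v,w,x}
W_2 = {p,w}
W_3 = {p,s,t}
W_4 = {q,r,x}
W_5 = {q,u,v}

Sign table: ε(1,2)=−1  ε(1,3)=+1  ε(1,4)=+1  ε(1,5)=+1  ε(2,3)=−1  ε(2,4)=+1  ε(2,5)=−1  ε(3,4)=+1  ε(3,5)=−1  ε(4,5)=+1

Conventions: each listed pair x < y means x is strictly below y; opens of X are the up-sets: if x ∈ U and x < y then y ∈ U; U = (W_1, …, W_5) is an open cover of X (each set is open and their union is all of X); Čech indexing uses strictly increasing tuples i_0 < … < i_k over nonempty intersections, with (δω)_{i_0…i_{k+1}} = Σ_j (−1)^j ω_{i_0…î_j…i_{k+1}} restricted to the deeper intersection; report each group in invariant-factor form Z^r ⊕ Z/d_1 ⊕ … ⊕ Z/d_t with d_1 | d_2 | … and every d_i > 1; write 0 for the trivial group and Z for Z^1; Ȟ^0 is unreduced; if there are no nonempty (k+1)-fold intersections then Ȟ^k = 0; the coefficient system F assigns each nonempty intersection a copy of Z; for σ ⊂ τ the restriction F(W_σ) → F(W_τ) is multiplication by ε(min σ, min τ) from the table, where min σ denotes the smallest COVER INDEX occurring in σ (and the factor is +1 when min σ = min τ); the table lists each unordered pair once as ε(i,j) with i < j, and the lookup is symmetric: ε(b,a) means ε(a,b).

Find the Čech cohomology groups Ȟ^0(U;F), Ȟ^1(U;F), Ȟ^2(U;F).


Ȟ^0 ≅ Z; Ȟ^1 ≅ Z^2; Ȟ^2 ≅ 0

nonempty overlaps:
  W12={w} W13={s,t} W14={r,x} W15={u,v} W23={p} W45={q}
C dims 5,6; δ0: rk 4, SNF 1^4
degree 0: 5−4−0 = 1 → Ȟ^0 ≅ Z
degree 1: 6−0−4 = 2 → Ȟ^1 ≅ Z^2
degree 2: 0−0−0 = 0 → Ȟ^2 ≅ 0


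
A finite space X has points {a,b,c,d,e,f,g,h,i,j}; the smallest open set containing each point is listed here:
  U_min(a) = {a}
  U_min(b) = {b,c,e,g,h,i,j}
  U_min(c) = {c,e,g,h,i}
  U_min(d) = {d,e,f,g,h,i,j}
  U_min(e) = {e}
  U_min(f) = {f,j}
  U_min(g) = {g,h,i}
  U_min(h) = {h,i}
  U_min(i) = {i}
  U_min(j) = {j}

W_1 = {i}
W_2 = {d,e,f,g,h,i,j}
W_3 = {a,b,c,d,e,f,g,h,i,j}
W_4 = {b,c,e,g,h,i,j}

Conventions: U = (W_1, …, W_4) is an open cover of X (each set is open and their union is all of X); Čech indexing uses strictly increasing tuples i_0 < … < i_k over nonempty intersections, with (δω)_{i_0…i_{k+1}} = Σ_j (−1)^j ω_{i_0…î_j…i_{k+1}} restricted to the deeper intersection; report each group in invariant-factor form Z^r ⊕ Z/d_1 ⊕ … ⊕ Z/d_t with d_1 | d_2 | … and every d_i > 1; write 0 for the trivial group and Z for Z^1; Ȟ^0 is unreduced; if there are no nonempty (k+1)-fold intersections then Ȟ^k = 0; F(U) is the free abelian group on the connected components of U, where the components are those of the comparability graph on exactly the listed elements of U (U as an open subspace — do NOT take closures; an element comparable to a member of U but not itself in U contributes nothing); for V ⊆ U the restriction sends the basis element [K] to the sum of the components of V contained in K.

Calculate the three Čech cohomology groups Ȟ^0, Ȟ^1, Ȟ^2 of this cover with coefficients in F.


nonempty overlaps:
  W12={i} W13={i} W14={i} W23={d,e,f,g,h,i,j} W24={e,g,h,i,j} W34={b,c,e,g,h,i,j}
  W123={i} W124={i} W134={i} W234={e,g,h,i,j}
  W1234={i}
components per intersection:
  W1: {i}
  W2: {d,e,f,g,h,i,j}
  W3: {a} {b,c,d,e,f,g,h,i,j}
  W4: {b,c,e,g,h,i,j}
  W12: {i}
  W13: {i}
  W14: {i}
  W23: {d,e,f,g,h,i,j}
  W24: {e} {g,h,i} {j}
  W34: {b,c,e,g,h,i,j}
  W123: {i}
  W124: {i}
  W134: {i}
  W234: {e} {g,h,i} {j}
  W1234: {i}
C dims 5,8,6,1; δ0: rk 3, SNF 1^3; δ1: rk 5, SNF 1^5; δ2: rk 1, SNF 1^1
degree 0: 5−3−0 = 2 → Ȟ^0 ≅ Z^2
degree 1: 8−5−3 = 0 → Ȟ^1 ≅ 0
degree 2: 6−1−5 = 0 → Ȟ^2 ≅ 0

Ȟ^0(U;F) ≅ Z^2; Ȟ^1(U;F) ≅ 0; Ȟ^2(U;F) ≅ 0


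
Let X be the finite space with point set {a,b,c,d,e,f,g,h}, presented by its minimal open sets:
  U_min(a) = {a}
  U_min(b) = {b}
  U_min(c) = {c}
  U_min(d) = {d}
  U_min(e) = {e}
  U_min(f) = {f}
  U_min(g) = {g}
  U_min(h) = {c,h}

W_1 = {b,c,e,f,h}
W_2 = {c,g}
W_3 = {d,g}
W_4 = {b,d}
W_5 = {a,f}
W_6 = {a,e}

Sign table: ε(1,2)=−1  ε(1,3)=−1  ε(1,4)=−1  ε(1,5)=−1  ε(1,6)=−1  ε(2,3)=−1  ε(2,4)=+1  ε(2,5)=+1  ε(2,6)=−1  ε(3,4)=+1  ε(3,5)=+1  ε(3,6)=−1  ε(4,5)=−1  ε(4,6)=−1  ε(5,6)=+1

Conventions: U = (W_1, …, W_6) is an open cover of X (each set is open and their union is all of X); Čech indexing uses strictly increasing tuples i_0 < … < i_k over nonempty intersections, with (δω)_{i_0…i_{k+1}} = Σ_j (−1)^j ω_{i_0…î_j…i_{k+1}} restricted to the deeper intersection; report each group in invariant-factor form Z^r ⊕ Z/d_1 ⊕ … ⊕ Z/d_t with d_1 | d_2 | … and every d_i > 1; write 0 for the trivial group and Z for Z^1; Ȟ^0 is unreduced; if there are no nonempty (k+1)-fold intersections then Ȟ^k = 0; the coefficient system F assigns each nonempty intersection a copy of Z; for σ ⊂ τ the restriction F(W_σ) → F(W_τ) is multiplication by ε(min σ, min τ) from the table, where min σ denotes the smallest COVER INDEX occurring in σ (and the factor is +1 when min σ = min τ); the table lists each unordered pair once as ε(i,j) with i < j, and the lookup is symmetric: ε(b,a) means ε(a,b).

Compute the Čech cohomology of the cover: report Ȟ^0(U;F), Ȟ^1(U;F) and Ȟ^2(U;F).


Ȟ^0 = 0,  Ȟ^1 = Z ⊕ Z/2,  Ȟ^2 = 0

cover nerve:
  W12={c} W14={b} W15={f} W16={e} W23={g} W34={d} W56={a}
C dims 6,7; δ0: rk 6, SNF 1^5·2
Ȟ^0: (6−6)−0=0 ⇒ 0
Ȟ^1: (7−0)−6=1 plus torsion [2] ⇒ Z ⊕ Z/2
Ȟ^2: (0−0)−0=0 ⇒ 0


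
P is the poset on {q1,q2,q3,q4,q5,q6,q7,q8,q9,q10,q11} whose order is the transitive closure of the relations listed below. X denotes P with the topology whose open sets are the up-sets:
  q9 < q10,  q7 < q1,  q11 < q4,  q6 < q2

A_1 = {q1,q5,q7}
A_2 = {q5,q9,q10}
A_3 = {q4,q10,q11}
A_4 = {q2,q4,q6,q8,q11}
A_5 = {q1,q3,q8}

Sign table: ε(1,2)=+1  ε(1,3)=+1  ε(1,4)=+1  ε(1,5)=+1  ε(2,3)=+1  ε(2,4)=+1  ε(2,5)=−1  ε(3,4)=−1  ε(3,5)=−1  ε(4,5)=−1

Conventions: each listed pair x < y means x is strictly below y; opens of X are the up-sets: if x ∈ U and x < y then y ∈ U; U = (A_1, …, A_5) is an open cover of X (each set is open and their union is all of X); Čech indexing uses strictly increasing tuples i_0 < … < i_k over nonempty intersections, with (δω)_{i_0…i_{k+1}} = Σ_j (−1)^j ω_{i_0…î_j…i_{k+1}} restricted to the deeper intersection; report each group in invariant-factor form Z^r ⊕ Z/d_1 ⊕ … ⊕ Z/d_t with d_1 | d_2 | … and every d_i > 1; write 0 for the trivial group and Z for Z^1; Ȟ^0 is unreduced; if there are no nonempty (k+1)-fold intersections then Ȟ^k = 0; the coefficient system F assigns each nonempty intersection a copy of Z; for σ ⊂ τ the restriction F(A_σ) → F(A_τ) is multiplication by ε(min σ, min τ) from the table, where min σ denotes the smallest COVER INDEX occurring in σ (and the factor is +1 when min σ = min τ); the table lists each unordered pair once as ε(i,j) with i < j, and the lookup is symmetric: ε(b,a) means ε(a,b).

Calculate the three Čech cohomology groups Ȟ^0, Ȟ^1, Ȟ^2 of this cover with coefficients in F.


nonempty overlaps:
  A12={q5} A15={q1} A23={q10} A34={q4,q11} A45={q8}
C dims 5,5; δ0: rk 4, SNF 1^4
degree 0: 5−4−0 = 1 → Ȟ^0 ≅ Z
degree 1: 5−0−4 = 1 → Ȟ^1 ≅ Z
degree 2: 0−0−0 = 0 → Ȟ^2 ≅ 0

Ȟ^0(U;F) ≅ Z,  Ȟ^1(U;F) ≅ Z,  Ȟ^2(U;F) ≅ 0


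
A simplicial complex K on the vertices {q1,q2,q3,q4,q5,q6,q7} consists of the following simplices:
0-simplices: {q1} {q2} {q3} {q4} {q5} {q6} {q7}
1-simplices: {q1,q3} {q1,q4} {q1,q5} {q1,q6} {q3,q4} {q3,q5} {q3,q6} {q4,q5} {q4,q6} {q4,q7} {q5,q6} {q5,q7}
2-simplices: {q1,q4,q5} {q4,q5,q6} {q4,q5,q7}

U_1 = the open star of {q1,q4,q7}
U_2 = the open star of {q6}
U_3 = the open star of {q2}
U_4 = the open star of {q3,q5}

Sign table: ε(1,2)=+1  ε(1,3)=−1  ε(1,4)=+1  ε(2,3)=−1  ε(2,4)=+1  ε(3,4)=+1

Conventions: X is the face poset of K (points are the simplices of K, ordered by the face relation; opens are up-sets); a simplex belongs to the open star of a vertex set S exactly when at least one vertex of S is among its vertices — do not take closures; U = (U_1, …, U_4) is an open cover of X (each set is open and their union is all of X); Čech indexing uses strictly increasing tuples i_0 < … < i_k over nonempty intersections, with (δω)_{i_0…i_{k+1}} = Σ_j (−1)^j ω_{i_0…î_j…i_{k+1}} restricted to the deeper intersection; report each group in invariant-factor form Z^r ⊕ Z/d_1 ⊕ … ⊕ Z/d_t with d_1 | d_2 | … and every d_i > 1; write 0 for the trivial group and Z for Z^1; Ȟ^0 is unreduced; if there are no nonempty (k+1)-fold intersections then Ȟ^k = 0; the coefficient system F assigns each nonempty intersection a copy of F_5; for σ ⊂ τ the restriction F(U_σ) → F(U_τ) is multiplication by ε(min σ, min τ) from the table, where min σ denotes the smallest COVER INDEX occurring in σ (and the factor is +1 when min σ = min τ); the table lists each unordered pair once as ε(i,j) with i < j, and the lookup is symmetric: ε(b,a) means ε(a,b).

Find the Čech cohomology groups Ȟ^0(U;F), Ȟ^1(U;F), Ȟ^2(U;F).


nonempty intersections:
  U1={{q1},{q4},{q7},{q1,q3},{q1,q4},{q1,q5},{q1,q6},{q3,q4},{q4,q5},{q4,q6},{q4,q7},{q5,q7},{q1,q4,q5},{q4,q5,q6},{q4,q5,q7}} U2={{q6},{q1,q6},{q3,q6},{q4,q6},{q5,q6},{q4,q5,q6}} U3={{q2}} U4={{q3},{q5},{q1,q3},{q1,q5},{q3,q4},{q3,q5},{q3,q6},{q4,q5},{q5,q6},{q5,q7},{q1,q4,q5},{q4,q5,q6},{q4,q5,q7}}
  U12={{q1,q6},{q4,q6},{q4,q5,q6}} U14={{q1,q3},{q1,q5},{q3,q4},{q4,q5},{q5,q7},{q1,q4,q5},{q4,q5,q6},{q4,q5,q7}} U24={{q3,q6},{q5,q6},{q4,q5,q6}}
  U124={{q4,q5,q6}}
C dims 4,3,1; δ0: rk_F5 2; δ1: rk_F5 1
Ȟ^0: (4−2)−0=2 ⇒ Z/5 ⊕ Z/5
Ȟ^1: (3−1)−2=0 ⇒ 0
Ȟ^2: (1−0)−1=0 ⇒ 0

Ȟ^0(U;F) ≅ Z/5 ⊕ Z/5; Ȟ^1(U;F) ≅ 0; Ȟ^2(U;F) ≅ 0


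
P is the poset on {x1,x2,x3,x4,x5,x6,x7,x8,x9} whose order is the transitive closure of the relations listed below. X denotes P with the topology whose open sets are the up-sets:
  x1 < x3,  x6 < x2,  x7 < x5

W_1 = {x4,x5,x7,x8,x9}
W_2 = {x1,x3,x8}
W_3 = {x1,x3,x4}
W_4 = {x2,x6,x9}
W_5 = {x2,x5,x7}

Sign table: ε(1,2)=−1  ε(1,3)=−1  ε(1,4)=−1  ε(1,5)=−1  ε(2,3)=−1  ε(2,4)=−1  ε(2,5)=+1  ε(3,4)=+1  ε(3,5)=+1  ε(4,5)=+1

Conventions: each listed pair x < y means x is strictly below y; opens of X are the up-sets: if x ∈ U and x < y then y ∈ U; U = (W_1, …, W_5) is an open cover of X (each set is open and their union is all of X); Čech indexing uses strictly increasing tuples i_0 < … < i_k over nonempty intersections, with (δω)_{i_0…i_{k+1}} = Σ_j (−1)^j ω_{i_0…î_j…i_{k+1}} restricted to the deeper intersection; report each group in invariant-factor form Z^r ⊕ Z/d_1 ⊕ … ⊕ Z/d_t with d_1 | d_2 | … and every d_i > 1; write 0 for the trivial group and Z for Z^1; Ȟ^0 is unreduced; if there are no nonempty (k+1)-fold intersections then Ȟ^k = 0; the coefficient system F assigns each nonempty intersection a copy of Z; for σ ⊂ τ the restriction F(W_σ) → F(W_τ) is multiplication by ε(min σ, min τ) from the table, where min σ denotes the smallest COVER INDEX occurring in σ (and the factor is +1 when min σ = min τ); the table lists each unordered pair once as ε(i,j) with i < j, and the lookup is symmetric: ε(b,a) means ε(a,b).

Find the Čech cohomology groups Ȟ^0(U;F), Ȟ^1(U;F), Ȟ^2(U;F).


nonempty intersections:
  W12={x8} W13={x4} W14={x9} W15={x5,x7} W23={x1,x3} W45={x2}
C dims 5,6; δ0: rk 5, SNF 1^4·2
Ȟ^0: (5−5)−0=0 ⇒ 0
Ȟ^1: (6−0)−5=1 plus torsion [2] ⇒ Z ⊕ Z/2
Ȟ^2: (0−0)−0=0 ⇒ 0

Ȟ^0(U;F) ≅ 0; Ȟ^1(U;F) ≅ Z ⊕ Z/2; Ȟ^2(U;F) ≅ 0
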